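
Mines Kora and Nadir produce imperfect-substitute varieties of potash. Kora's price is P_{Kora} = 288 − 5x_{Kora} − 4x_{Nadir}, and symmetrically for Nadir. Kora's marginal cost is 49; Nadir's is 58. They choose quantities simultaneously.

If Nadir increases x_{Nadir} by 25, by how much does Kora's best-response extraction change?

-10

Mine Kora's profit: π = x_{Kora}(288 − 5x_{Kora} − 4x_{Nadir}) − 49x_{Kora}.
∂π/∂x_{Kora} = 239 − 10x_{Kora} − 4x_{Nadir} = 0 ⇒ x_{Kora} = 23.9 − 0.4x_{Nadir}.
The reaction-function slope is −0.4, so a 25-unit rise in x_{Nadir} moves x_{Kora} by −0.4 × 25 = −10. Kora's best response falls — the actions are strategic substitutes.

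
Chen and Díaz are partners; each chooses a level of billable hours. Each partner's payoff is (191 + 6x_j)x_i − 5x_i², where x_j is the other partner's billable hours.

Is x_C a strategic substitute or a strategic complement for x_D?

strategic complements

Chen's payoff is (191 + 6x_D)x_C − 5x_C².
∂π/∂x_C = 191 + 6x_D − 10x_C = 0, so x_C = 19.1 + 0.6x_D.
The best-response slope dx_C/dx_D = 0.6 > 0: the reaction function is upward-sloping, so the choices are strategic complements.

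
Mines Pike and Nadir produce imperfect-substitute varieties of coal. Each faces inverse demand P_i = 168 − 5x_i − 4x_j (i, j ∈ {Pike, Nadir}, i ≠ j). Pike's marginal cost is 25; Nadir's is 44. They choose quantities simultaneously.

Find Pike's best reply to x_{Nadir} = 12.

9.5

Mine Pike's profit: π = x_{Pike}(168 − 5x_{Pike} − 4x_{Nadir}) − 25x_{Pike}.
∂π/∂x_{Pike} = 143 − 10x_{Pike} − 4x_{Nadir} = 0 ⇒ x_{Pike} = 14.3 − 0.4x_{Nadir}.
At x_{Nadir} = 12: x_{Pike} = 14.3 − 0.4·12 = 9.5.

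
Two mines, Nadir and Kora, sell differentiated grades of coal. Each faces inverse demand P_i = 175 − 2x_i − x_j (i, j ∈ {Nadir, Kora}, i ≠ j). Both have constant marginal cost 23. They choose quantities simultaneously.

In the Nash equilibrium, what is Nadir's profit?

1848.32

Mine Nadir's profit: π = x_{Nadir}(175 − 2x_{Nadir} − x_{Kora}) − 23x_{Nadir}.
∂π/∂x_{Nadir} = 152 − 4x_{Nadir} − x_{Kora} = 0 ⇒ x_{Nadir} = 38 − 0.25x_{Kora}.
By symmetry x_{Kora} = x_{Nadir}; substituting into the reaction function, 1.25x_{Nadir} = 38 and x_{Nadir} = 30.4.
P_{Nadir} = 175 − 2·30.4 − 30.4 = 83.8.
Profit = (83.8 − 23)·30.4 = 1848.32.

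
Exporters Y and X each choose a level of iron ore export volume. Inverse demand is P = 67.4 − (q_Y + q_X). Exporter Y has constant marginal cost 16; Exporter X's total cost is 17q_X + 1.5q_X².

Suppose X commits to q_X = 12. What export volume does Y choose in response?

19.7

Exporter Y's profit: π = q_Y(67.4 − (q_Y + q_X)) − 16q_Y.
∂π/∂q_Y = 51.4 − 2q_Y − q_X = 0, so q_Y = 25.7 − 0.5q_X.
At q_X = 12: q_Y = 25.7 − 0.5·12 = 19.7.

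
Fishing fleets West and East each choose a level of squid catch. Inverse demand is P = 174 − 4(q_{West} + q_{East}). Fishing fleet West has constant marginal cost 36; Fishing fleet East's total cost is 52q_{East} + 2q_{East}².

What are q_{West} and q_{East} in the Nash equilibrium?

Fishing fleet West's profit: π = q_{West}(174 − 4(q_{West} + q_{East})) − 36q_{West}.
∂π/∂q_{West} = 138 − 8q_{West} − 4q_{East} = 0, so q_{West} = 17.25 − 0.5q_{East}.
For East: ∂π/∂q_{East} = 122 − 12q_{East} − 4q_{West} = 0 ⇒ q_{East} = 61/6 − (1/3)q_{West}.
Substituting the second reaction function into the first: q_{West} = 17.25 − 0.5(61/6 − (1/3)q_{West}), which gives (5/6)q_{West} = 73/6 ⇒ q_{West} = 14.6.
Then q_{East} = 61/6 − (1/3)·14.6 = 5.3.

14.6, 5.3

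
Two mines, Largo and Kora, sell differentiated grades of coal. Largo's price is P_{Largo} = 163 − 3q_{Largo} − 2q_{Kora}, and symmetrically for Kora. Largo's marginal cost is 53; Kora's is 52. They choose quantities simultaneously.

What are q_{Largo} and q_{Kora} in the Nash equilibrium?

Mine Largo's profit: π = q_{Largo}(163 − 3q_{Largo} − 2q_{Kora}) − 53q_{Largo}.
∂π/∂q_{Largo} = 110 − 6q_{Largo} − 2q_{Kora} = 0 ⇒ q_{Largo} = 55/3 − (1/3)q_{Kora}.
Similarly q_{Kora} = 18.5 − (1/3)q_{Largo}.
Solving the two reaction functions simultaneously: (1 − (−1/3)(−1/3))q_{Largo} = 55/3 − (1/3)·18.5, so (8/9)q_{Largo} = 73/6 and q_{Largo} = 13.6875.
Then q_{Kora} = 18.5 − (1/3)·13.6875 = 13.9375.

13.6875, 13.9375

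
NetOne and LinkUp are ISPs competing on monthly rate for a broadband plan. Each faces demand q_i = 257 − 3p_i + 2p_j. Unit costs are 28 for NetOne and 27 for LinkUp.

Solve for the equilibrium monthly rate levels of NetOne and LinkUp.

NetOne's profit: π = (p_{NetOne} − 28)(257 − 3p_{NetOne} + 2p_{LinkUp}).
∂π/∂p_{NetOne} = 341 − 6p_{NetOne} + 2p_{LinkUp} = 0 ⇒ p_{NetOne} = 341/6 + (1/3)p_{LinkUp}.
Similarly p_{LinkUp} = 169/3 + (1/3)p_{NetOne}.
Solving the two reaction functions simultaneously: (1 − (1/3)(1/3))p_{NetOne} = 341/6 + (1/3)·(169/3), so (8/9)p_{NetOne} = 1361/18 and p_{NetOne} = 85.0625.
Then p_{LinkUp} = 169/3 + (1/3)·85.0625 = 84.6875.

85.0625, 84.6875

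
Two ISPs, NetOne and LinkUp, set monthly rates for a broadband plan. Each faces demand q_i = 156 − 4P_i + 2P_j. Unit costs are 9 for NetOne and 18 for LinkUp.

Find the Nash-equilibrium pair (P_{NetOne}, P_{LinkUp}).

NetOne's profit: π = (P_{NetOne} − 9)(156 − 4P_{NetOne} + 2P_{LinkUp}).
∂π/∂P_{NetOne} = 192 − 8P_{NetOne} + 2P_{LinkUp} = 0 ⇒ P_{NetOne} = 24 + 0.25P_{LinkUp}.
Similarly P_{LinkUp} = 28.5 + 0.25P_{NetOne}.
Plugging P_{LinkUp} into NetOne's best response: P_{NetOne} = 24 + 0.25(28.5 + 0.25P_{NetOne}) ⇒ 0.9375P_{NetOne} = 31.125, so P_{NetOne} = 33.2.
Then P_{LinkUp} = 28.5 + 0.25·33.2 = 36.8.

33.2, 36.8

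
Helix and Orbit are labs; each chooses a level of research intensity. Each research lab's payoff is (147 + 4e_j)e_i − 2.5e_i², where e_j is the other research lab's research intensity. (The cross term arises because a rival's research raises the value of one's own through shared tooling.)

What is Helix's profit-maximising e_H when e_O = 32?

55

Helix's payoff is (147 + 4e_O)e_H − 2.5e_H².
∂π/∂e_H = 147 + 4e_O − 5e_H = 0, so e_H = 29.4 + 0.8e_O.
At e_O = 32: e_H = 29.4 + 0.8·32 = 55.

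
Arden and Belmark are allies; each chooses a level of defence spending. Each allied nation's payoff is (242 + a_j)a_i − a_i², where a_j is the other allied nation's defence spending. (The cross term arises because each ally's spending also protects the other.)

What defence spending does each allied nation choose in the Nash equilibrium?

242

Arden's payoff is (242 + a_B)a_A − a_A².
∂π/∂a_A = 242 + a_B − 2a_A = 0, so a_A = 121 + 0.5a_B.
Setting a_A = a_B in the reaction function: a_A = 121 + 0.5a_A, so a_A = 121 / 0.5 = 242.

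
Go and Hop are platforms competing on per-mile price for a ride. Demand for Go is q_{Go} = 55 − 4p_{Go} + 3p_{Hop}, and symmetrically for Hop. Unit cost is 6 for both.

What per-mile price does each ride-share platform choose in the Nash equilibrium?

Go's profit: π = (p_{Go} − 6)(55 − 4p_{Go} + 3p_{Hop}).
∂π/∂p_{Go} = 79 − 8p_{Go} + 3p_{Hop} = 0 ⇒ p_{Go} = 9.875 + 0.375p_{Hop}.
By symmetry p_{Hop} = p_{Go}; substituting into the reaction function, 0.625p_{Go} = 9.875 and p_{Go} = 15.8.

15.8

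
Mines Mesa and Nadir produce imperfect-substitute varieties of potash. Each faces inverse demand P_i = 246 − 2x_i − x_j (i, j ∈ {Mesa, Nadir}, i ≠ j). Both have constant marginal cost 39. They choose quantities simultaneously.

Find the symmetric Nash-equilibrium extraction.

41.4

Mine Mesa's profit: π = x_{Mesa}(246 − 2x_{Mesa} − x_{Nadir}) − 39x_{Mesa}.
∂π/∂x_{Mesa} = 207 − 4x_{Mesa} − x_{Nadir} = 0 ⇒ x_{Mesa} = 51.75 − 0.25x_{Nadir}.
The game is symmetric, so in equilibrium x_{Nadir} = x_{Mesa}: the reaction function gives 1.25x_{Mesa} = 51.75, hence x_{Mesa} = 41.4.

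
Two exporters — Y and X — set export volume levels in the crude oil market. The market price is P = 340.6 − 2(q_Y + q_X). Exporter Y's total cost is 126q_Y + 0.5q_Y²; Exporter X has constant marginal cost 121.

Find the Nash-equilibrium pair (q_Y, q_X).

Exporter Y's profit: π = q_Y(340.6 − 2(q_Y + q_X)) − 126q_Y − 0.5q_Y².
∂π/∂q_Y = 214.6 − 5q_Y − 2q_X = 0, so q_Y = 42.92 − 0.4q_X.
For X: ∂π/∂q_X = 219.6 − 4q_X − 2q_Y = 0 ⇒ q_X = 54.9 − 0.5q_Y.
Solving the two reaction functions simultaneously: (1 − (−0.4)(−0.5))q_Y = 42.92 − 0.4·54.9, so 0.8q_Y = 20.96 and q_Y = 26.2.
Then q_X = 54.9 − 0.5·26.2 = 41.8.

26.2, 41.8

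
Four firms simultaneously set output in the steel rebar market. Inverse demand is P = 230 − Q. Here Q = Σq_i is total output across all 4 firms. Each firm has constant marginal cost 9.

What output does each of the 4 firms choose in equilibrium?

44.2

A representative firm's profit is π_i = q_i(230 − Q) − 9q_i, with Q = q_i + Σ_{j≠i} q_j.
First-order condition: 221 − 2q_i − Σ_{j≠i} q_j = 0.
Imposing symmetry (q_j = q for all j) turns Σ_{j≠i} q_j into 3q, so 221 = 5q and q = 44.2.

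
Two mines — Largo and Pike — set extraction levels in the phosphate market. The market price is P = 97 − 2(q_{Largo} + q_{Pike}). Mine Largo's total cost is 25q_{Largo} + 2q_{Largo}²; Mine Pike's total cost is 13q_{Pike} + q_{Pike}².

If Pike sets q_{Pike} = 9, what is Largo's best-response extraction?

Mine Largo's profit: π = q_{Largo}(97 − 2(q_{Largo} + q_{Pike})) − 25q_{Largo} − 2q_{Largo}².
∂π/∂q_{Largo} = 72 − 8q_{Largo} − 2q_{Pike} = 0, so q_{Largo} = 9 − 0.25q_{Pike}.
At q_{Pike} = 9: q_{Largo} = 9 − 0.25·9 = 6.75.

6.75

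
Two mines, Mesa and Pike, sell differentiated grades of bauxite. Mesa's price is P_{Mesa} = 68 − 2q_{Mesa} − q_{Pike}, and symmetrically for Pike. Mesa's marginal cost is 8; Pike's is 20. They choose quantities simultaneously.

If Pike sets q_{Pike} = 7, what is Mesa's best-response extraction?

Mine Mesa's profit: π = q_{Mesa}(68 − 2q_{Mesa} − q_{Pike}) − 8q_{Mesa}.
∂π/∂q_{Mesa} = 60 − 4q_{Mesa} − q_{Pike} = 0 ⇒ q_{Mesa} = 15 − 0.25q_{Pike}.
At q_{Pike} = 7: q_{Mesa} = 15 − 0.25·7 = 13.25.

13.25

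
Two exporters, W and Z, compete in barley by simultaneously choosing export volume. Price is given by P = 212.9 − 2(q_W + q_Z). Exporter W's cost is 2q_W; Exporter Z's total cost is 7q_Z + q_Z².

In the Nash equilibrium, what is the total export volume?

Exporter W's profit: π = q_W(212.9 − 2(q_W + q_Z)) − 2q_W.
∂π/∂q_W = 210.9 − 4q_W − 2q_Z = 0, so q_W = 52.725 − 0.5q_Z.
For Z: ∂π/∂q_Z = 205.9 − 6q_Z − 2q_W = 0 ⇒ q_Z = 2059/60 − (1/3)q_W.
Substituting the second reaction function into the first: q_W = 52.725 − 0.5(2059/60 − (1/3)q_W), which gives (5/6)q_W = 1067/30 ⇒ q_W = 42.68.
Then q_Z = 2059/60 − (1/3)·42.68 = 20.09.
Total export volume: 42.68 + 20.09 = 62.77.

62.77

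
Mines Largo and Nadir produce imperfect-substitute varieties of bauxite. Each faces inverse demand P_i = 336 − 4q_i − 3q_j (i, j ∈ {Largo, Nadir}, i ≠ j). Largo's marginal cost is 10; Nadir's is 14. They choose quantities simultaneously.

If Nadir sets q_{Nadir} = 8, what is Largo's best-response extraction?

37.75

Mine Largo's profit: π = q_{Largo}(336 − 4q_{Largo} − 3q_{Nadir}) − 10q_{Largo}.
∂π/∂q_{Largo} = 326 − 8q_{Largo} − 3q_{Nadir} = 0 ⇒ q_{Largo} = 40.75 − 0.375q_{Nadir}.
At q_{Nadir} = 8: q_{Largo} = 40.75 − 0.375·8 = 37.75.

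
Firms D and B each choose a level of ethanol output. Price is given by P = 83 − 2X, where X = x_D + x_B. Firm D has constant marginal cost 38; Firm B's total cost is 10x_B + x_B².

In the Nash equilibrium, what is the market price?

50.4

Firm D's profit: π = x_D(83 − 2(x_D + x_B)) − 38x_D.
∂π/∂x_D = 45 − 4x_D − 2x_B = 0, so x_D = 11.25 − 0.5x_B.
For B: ∂π/∂x_B = 73 − 6x_B − 2x_D = 0 ⇒ x_B = 73/6 − (1/3)x_D.
Plugging x_B into D's best response: x_D = 11.25 − 0.5(73/6 − (1/3)x_D) ⇒ (5/6)x_D = 31/6, so x_D = 6.2.
Then x_B = 73/6 − (1/3)·6.2 = 10.1.
Equilibrium price: P = 83 − 2·16.3 = 50.4.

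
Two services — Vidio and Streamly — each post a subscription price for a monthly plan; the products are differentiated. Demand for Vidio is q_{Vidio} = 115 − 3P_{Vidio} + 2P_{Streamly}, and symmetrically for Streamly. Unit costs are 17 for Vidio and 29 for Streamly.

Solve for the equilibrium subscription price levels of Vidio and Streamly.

43.75, 48.25

Vidio's profit: π = (P_{Vidio} − 17)(115 − 3P_{Vidio} + 2P_{Streamly}).
∂π/∂P_{Vidio} = 166 − 6P_{Vidio} + 2P_{Streamly} = 0 ⇒ P_{Vidio} = 83/3 + (1/3)P_{Streamly}.
Similarly P_{Streamly} = 101/3 + (1/3)P_{Vidio}.
Solving the two reaction functions simultaneously: (1 − (1/3)(1/3))P_{Vidio} = 83/3 + (1/3)·(101/3), so (8/9)P_{Vidio} = 350/9 and P_{Vidio} = 43.75.
Then P_{Streamly} = 101/3 + (1/3)·43.75 = 48.25.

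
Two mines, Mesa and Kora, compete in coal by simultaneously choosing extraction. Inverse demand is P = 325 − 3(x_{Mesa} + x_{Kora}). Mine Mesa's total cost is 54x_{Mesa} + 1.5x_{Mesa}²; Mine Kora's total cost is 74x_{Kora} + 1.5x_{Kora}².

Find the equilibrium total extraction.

43.5

Mine Mesa's profit: π = x_{Mesa}(325 − 3(x_{Mesa} + x_{Kora})) − 54x_{Mesa} − 1.5x_{Mesa}².
∂π/∂x_{Mesa} = 271 − 9x_{Mesa} − 3x_{Kora} = 0, so x_{Mesa} = 271/9 − (1/3)x_{Kora}.
By the same steps for Kora: x_{Kora} = 251/9 − (1/3)x_{Mesa}.
Plugging x_{Kora} into Mesa's best response: x_{Mesa} = 271/9 − (1/3)(251/9 − (1/3)x_{Mesa}) ⇒ (8/9)x_{Mesa} = 562/27, so x_{Mesa} = 281/12.
Then x_{Kora} = 251/9 − (1/3)·(281/12) = 241/12.
Total extraction: 281/12 + 241/12 = 43.5.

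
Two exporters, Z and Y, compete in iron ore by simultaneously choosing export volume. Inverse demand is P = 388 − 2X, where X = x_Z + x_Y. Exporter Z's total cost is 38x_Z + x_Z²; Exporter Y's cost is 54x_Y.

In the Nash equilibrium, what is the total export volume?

Exporter Z's profit: π = x_Z(388 − 2(x_Z + x_Y)) − 38x_Z − x_Z².
∂π/∂x_Z = 350 − 6x_Z − 2x_Y = 0, so x_Z = 175/3 − (1/3)x_Y.
For Y: ∂π/∂x_Y = 334 − 4x_Y − 2x_Z = 0 ⇒ x_Y = 83.5 − 0.5x_Z.
Substituting the second reaction function into the first: x_Z = 175/3 − (1/3)(83.5 − 0.5x_Z), which gives (5/6)x_Z = 30.5 ⇒ x_Z = 36.6.
Then x_Y = 83.5 − 0.5·36.6 = 65.2.
Total export volume: 36.6 + 65.2 = 101.8.

101.8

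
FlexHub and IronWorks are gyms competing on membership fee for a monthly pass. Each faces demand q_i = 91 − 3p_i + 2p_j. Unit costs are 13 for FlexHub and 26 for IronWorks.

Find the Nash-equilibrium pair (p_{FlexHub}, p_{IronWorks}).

34.9375, 39.8125

FlexHub's profit: π = (p_{FlexHub} − 13)(91 − 3p_{FlexHub} + 2p_{IronWorks}).
∂π/∂p_{FlexHub} = 130 − 6p_{FlexHub} + 2p_{IronWorks} = 0 ⇒ p_{FlexHub} = 65/3 + (1/3)p_{IronWorks}.
Similarly p_{IronWorks} = 169/6 + (1/3)p_{FlexHub}.
Solving the two reaction functions simultaneously: (1 − (1/3)(1/3))p_{FlexHub} = 65/3 + (1/3)·(169/6), so (8/9)p_{FlexHub} = 559/18 and p_{FlexHub} = 34.9375.
Then p_{IronWorks} = 169/6 + (1/3)·34.9375 = 39.8125.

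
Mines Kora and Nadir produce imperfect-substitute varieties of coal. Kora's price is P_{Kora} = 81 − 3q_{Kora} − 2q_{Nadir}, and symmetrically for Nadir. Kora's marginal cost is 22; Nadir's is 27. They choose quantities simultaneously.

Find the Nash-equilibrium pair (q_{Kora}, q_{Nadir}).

7.6875, 6.4375

Mine Kora's profit: π = q_{Kora}(81 − 3q_{Kora} − 2q_{Nadir}) − 22q_{Kora}.
∂π/∂q_{Kora} = 59 − 6q_{Kora} − 2q_{Nadir} = 0 ⇒ q_{Kora} = 59/6 − (1/3)q_{Nadir}.
Similarly q_{Nadir} = 9 − (1/3)q_{Kora}.
Substituting the second reaction function into the first: q_{Kora} = 59/6 − (1/3)(9 − (1/3)q_{Kora}), which gives (8/9)q_{Kora} = 41/6 ⇒ q_{Kora} = 7.6875.
Then q_{Nadir} = 9 − (1/3)·7.6875 = 6.4375.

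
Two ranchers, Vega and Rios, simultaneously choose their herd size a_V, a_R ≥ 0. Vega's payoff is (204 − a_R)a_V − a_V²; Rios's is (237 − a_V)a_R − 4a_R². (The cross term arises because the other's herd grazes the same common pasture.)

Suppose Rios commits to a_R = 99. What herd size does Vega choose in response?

52.5

Expanding Vega's payoff: 204a_V − a_Ra_V − a_V².
∂π/∂a_V = 204 − a_R − 2a_V = 0, so a_V = 102 − 0.5a_R.
At a_R = 99: a_V = 102 − 0.5·99 = 52.5.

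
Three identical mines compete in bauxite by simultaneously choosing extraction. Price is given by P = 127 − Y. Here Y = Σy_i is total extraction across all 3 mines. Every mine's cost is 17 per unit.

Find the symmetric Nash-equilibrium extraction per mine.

27.5

A representative mine's profit is π_i = y_i(127 − Y) − 17y_i, with Y = y_i + Σ_{j≠i} y_j.
First-order condition: 110 − 2y_i − Σ_{j≠i} y_j = 0.
In a symmetric equilibrium every mine chooses the same y, so Σ_{j≠i} y_j = 2y. The condition becomes 110 − 4y = 0, giving y = 110/4 = 27.5.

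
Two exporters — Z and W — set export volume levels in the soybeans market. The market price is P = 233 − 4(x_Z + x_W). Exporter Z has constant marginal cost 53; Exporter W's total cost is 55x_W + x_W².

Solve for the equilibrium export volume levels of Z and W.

17, 11

Exporter Z's profit: π = x_Z(233 − 4(x_Z + x_W)) − 53x_Z.
∂π/∂x_Z = 180 − 8x_Z − 4x_W = 0, so x_Z = 22.5 − 0.5x_W.
For W: ∂π/∂x_W = 178 − 10x_W − 4x_Z = 0 ⇒ x_W = 17.8 − 0.4x_Z.
Substituting the second reaction function into the first: x_Z = 22.5 − 0.5(17.8 − 0.4x_Z), which gives 0.8x_Z = 13.6 ⇒ x_Z = 17.
Then x_W = 17.8 − 0.4·17 = 11.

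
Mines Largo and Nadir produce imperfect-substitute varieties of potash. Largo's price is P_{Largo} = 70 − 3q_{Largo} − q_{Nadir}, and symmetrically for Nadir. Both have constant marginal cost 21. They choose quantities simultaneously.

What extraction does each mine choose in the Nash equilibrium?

7

Mine Largo's profit: π = q_{Largo}(70 − 3q_{Largo} − q_{Nadir}) − 21q_{Largo}.
∂π/∂q_{Largo} = 49 − 6q_{Largo} − q_{Nadir} = 0 ⇒ q_{Largo} = 49/6 − (1/6)q_{Nadir}.
The game is symmetric, so in equilibrium q_{Nadir} = q_{Largo}: the reaction function gives (7/6)q_{Largo} = 49/6, hence q_{Largo} = 7.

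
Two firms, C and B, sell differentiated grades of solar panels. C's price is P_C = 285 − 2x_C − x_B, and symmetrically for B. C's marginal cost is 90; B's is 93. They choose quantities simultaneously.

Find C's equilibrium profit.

Firm C's profit: π = x_C(285 − 2x_C − x_B) − 90x_C.
∂π/∂x_C = 195 − 4x_C − x_B = 0 ⇒ x_C = 48.75 − 0.25x_B.
Similarly x_B = 48 − 0.25x_C.
Plugging x_B into C's best response: x_C = 48.75 − 0.25(48 − 0.25x_C) ⇒ 0.9375x_C = 36.75, so x_C = 39.2.
Then x_B = 48 − 0.25·39.2 = 38.2.
P_C = 285 − 2·39.2 − 38.2 = 168.4.
Profit = (168.4 − 90)·39.2 = 3073.28.

3073.28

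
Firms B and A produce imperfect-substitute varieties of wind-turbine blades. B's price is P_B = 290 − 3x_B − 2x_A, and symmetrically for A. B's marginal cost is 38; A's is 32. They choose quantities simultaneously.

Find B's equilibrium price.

Firm B's profit: π = x_B(290 − 3x_B − 2x_A) − 38x_B.
∂π/∂x_B = 252 − 6x_B − 2x_A = 0 ⇒ x_B = 42 − (1/3)x_A.
Similarly x_A = 43 − (1/3)x_B.
Substituting the second reaction function into the first: x_B = 42 − (1/3)(43 − (1/3)x_B), which gives (8/9)x_B = 83/3 ⇒ x_B = 31.125.
Then x_A = 43 − (1/3)·31.125 = 32.625.
P_B = 290 − 3·31.125 − 2·32.625 = 131.375.

131.375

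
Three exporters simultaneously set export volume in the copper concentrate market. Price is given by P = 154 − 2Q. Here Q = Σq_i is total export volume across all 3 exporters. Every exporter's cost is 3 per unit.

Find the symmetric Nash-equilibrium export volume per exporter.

A representative exporter's profit is π_i = q_i(154 − 2Q) − 3q_i, with Q = q_i + Σ_{j≠i} q_j.
First-order condition: 151 − 4q_i − 2Σ_{j≠i} q_j = 0.
Imposing symmetry (q_j = q for all j) turns Σ_{j≠i} q_j into 2q, so 151 = 8q and q = 18.875.

18.875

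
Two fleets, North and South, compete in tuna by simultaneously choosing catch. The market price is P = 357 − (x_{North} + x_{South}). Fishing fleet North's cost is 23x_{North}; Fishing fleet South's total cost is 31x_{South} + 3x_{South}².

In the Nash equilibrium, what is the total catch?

Fishing fleet North's profit: π = x_{North}(357 − (x_{North} + x_{South})) − 23x_{North}.
∂π/∂x_{North} = 334 − 2x_{North} − x_{South} = 0, so x_{North} = 167 − 0.5x_{South}.
For South: ∂π/∂x_{South} = 326 − 8x_{South} − x_{North} = 0 ⇒ x_{South} = 40.75 − 0.125x_{North}.
Substituting the second reaction function into the first: x_{North} = 167 − 0.5(40.75 − 0.125x_{North}), which gives 0.9375x_{North} = 146.625 ⇒ x_{North} = 156.4.
Then x_{South} = 40.75 − 0.125·156.4 = 21.2.
Total catch: 156.4 + 21.2 = 177.6.

177.6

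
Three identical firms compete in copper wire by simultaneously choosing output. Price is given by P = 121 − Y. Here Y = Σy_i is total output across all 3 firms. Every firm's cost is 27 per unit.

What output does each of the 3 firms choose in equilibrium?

A representative firm's profit is π_i = y_i(121 − Y) − 27y_i, with Y = y_i + Σ_{j≠i} y_j.
First-order condition: 94 − 2y_i − Σ_{j≠i} y_j = 0.
In a symmetric equilibrium every firm chooses the same y, so Σ_{j≠i} y_j = 2y. The condition becomes 94 − 4y = 0, giving y = 94/4 = 23.5.

23.5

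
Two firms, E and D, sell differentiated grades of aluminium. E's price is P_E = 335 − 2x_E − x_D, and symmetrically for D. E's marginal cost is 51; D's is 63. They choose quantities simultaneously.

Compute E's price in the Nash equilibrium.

166.2

Firm E's profit: π = x_E(335 − 2x_E − x_D) − 51x_E.
∂π/∂x_E = 284 − 4x_E − x_D = 0 ⇒ x_E = 71 − 0.25x_D.
Similarly x_D = 68 − 0.25x_E.
Substituting the second reaction function into the first: x_E = 71 − 0.25(68 − 0.25x_E), which gives 0.9375x_E = 54 ⇒ x_E = 57.6.
Then x_D = 68 − 0.25·57.6 = 53.6.
P_E = 335 − 2·57.6 − 53.6 = 166.2.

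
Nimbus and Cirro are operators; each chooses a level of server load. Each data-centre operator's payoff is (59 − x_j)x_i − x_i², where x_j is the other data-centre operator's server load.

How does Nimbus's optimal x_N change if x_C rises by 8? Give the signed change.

Nimbus's payoff is (59 − x_C)x_N − x_N².
∂π/∂x_N = 59 − x_C − 2x_N = 0, so x_N = 29.5 − 0.5x_C.
The reaction-function slope is −0.5, so an 8-unit rise in x_C moves x_N by −0.5 × 8 = −4. Nimbus's best response falls — the actions are strategic substitutes.

-4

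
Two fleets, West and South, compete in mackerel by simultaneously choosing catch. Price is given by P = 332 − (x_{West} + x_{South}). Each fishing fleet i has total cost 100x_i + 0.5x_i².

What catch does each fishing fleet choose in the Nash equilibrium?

Fishing fleet West's profit: π = x_{West}(332 − (x_{West} + x_{South})) − 100x_{West} − 0.5x_{West}².
∂π/∂x_{West} = 232 − 3x_{West} − x_{South} = 0, so x_{West} = 232/3 − (1/3)x_{South}.
By symmetry x_{South} = x_{West}; substituting into the reaction function, (4/3)x_{West} = 232/3 and x_{West} = 58.

58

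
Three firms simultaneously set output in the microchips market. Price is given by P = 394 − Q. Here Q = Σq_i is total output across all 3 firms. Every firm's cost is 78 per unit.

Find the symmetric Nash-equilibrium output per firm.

79

A representative firm's profit is π_i = q_i(394 − Q) − 78q_i, with Q = q_i + Σ_{j≠i} q_j.
First-order condition: 316 − 2q_i − Σ_{j≠i} q_j = 0.
In a symmetric equilibrium every firm chooses the same q, so Σ_{j≠i} q_j = 2q. The condition becomes 316 − 4q = 0, giving q = 316/4 = 79.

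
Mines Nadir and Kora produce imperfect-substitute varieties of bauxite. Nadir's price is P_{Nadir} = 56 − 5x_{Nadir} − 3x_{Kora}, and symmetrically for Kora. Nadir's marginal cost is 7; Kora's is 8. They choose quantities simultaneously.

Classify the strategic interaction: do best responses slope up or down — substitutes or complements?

strategic substitutes

Mine Nadir's profit: π = x_{Nadir}(56 − 5x_{Nadir} − 3x_{Kora}) − 7x_{Nadir}.
∂π/∂x_{Nadir} = 49 − 10x_{Nadir} − 3x_{Kora} = 0 ⇒ x_{Nadir} = 4.9 − 0.3x_{Kora}.
The best-response slope dx_{Nadir}/dx_{Kora} = −0.3 < 0: the reaction function is downward-sloping, so the choices are strategic substitutes.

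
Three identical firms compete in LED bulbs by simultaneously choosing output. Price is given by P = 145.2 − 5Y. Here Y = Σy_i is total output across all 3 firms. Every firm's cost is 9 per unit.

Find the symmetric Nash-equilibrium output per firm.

A representative firm's profit is π_i = y_i(145.2 − 5Y) − 9y_i, with Y = y_i + Σ_{j≠i} y_j.
First-order condition: 136.2 − 10y_i − 5Σ_{j≠i} y_j = 0.
Imposing symmetry (y_j = y for all j) turns Σ_{j≠i} y_j into 2y, so 136.2 = 20y and y = 6.81.

6.81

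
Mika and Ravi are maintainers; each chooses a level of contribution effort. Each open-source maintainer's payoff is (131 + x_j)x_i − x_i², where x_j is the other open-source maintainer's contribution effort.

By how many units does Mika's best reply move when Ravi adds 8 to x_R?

4

Mika's payoff is (131 + x_R)x_M − x_M².
∂π/∂x_M = 131 + x_R − 2x_M = 0, so x_M = 65.5 + 0.5x_R.
The reaction-function slope is 0.5, so an 8-unit rise in x_R moves x_M by 0.5 × 8 = 4. Mika's best response rises — the actions are strategic complements.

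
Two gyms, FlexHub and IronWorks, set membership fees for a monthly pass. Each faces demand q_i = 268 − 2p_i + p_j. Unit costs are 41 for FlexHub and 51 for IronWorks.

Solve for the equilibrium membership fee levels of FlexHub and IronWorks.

118, 122

FlexHub's profit: π = (p_{FlexHub} − 41)(268 − 2p_{FlexHub} + p_{IronWorks}).
∂π/∂p_{FlexHub} = 350 − 4p_{FlexHub} + p_{IronWorks} = 0 ⇒ p_{FlexHub} = 87.5 + 0.25p_{IronWorks}.
Similarly p_{IronWorks} = 92.5 + 0.25p_{FlexHub}.
Substituting the second reaction function into the first: p_{FlexHub} = 87.5 + 0.25(92.5 + 0.25p_{FlexHub}), which gives 0.9375p_{FlexHub} = 110.625 ⇒ p_{FlexHub} = 118.
Then p_{IronWorks} = 92.5 + 0.25·118 = 122.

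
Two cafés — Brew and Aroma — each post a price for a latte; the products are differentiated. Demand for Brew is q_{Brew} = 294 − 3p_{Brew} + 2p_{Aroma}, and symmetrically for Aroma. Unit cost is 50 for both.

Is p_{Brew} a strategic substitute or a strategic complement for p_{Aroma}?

Brew's profit: π = (p_{Brew} − 50)(294 − 3p_{Brew} + 2p_{Aroma}).
∂π/∂p_{Brew} = 444 − 6p_{Brew} + 2p_{Aroma} = 0 ⇒ p_{Brew} = 74 + (1/3)p_{Aroma}.
The best-response slope dp_{Brew}/dp_{Aroma} = 1/3 > 0: the reaction function is upward-sloping, so the choices are strategic complements.

strategic complements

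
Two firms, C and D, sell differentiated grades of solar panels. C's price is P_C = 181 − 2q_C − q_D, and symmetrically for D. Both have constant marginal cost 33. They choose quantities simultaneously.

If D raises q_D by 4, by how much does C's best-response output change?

Firm C's profit: π = q_C(181 − 2q_C − q_D) − 33q_C.
∂π/∂q_C = 148 − 4q_C − q_D = 0 ⇒ q_C = 37 − 0.25q_D.
The reaction-function slope is −0.25, so a 4-unit rise in q_D moves q_C by −0.25 × 4 = −1. C's best response falls — the actions are strategic substitutes.

-1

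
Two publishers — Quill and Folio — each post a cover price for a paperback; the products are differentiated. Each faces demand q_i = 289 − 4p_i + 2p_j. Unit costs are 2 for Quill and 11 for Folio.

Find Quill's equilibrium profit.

Quill's profit: π = (p_{Quill} − 2)(289 − 4p_{Quill} + 2p_{Folio}).
∂π/∂p_{Quill} = 297 − 8p_{Quill} + 2p_{Folio} = 0 ⇒ p_{Quill} = 37.125 + 0.25p_{Folio}.
Similarly p_{Folio} = 41.625 + 0.25p_{Quill}.
Substituting the second reaction function into the first: p_{Quill} = 37.125 + 0.25(41.625 + 0.25p_{Quill}), which gives 0.9375p_{Quill} = 1521/32 ⇒ p_{Quill} = 50.7.
Then p_{Folio} = 41.625 + 0.25·50.7 = 54.3.
q_{Quill} = 289 − 4·50.7 + 2·54.3 = 194.8.
Profit = (50.7 − 2)·194.8 = 9486.76.

9486.76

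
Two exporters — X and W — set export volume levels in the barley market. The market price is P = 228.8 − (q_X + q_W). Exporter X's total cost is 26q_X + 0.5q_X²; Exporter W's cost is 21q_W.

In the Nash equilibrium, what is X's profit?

Exporter X's profit: π = q_X(228.8 − (q_X + q_W)) − 26q_X − 0.5q_X².
∂π/∂q_X = 202.8 − 3q_X − q_W = 0, so q_X = 67.6 − (1/3)q_W.
For W: ∂π/∂q_W = 207.8 − 2q_W − q_X = 0 ⇒ q_W = 103.9 − 0.5q_X.
Plugging q_W into X's best response: q_X = 67.6 − (1/3)(103.9 − 0.5q_X) ⇒ (5/6)q_X = 989/30, so q_X = 39.56.
Then q_W = 103.9 − 0.5·39.56 = 84.12.
Price P = 228.8 − 123.68 = 105.12.
X's profit: (105.12 − 26)·39.56 − 0.5(39.56)² = 2347.4904.

2347.4904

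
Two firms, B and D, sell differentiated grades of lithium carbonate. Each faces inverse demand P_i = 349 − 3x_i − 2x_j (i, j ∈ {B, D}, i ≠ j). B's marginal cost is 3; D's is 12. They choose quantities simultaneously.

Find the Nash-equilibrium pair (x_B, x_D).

43.8125, 41.5625

Firm B's profit: π = x_B(349 − 3x_B − 2x_D) − 3x_B.
∂π/∂x_B = 346 − 6x_B − 2x_D = 0 ⇒ x_B = 173/3 − (1/3)x_D.
Similarly x_D = 337/6 − (1/3)x_B.
Substituting the second reaction function into the first: x_B = 173/3 − (1/3)(337/6 − (1/3)x_B), which gives (8/9)x_B = 701/18 ⇒ x_B = 43.8125.
Then x_D = 337/6 − (1/3)·43.8125 = 41.5625.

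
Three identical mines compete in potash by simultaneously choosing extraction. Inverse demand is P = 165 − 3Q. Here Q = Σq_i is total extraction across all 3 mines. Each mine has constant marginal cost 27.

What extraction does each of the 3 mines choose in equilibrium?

11.5

A representative mine's profit is π_i = q_i(165 − 3Q) − 27q_i, with Q = q_i + Σ_{j≠i} q_j.
First-order condition: 138 − 6q_i − 3Σ_{j≠i} q_j = 0.
Imposing symmetry (q_j = q for all j) turns Σ_{j≠i} q_j into 2q, so 138 = 12q and q = 11.5.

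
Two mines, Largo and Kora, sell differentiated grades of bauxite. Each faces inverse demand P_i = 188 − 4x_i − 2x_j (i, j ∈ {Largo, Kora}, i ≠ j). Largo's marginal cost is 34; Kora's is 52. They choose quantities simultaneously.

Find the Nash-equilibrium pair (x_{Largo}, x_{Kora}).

16, 13

Mine Largo's profit: π = x_{Largo}(188 − 4x_{Largo} − 2x_{Kora}) − 34x_{Largo}.
∂π/∂x_{Largo} = 154 − 8x_{Largo} − 2x_{Kora} = 0 ⇒ x_{Largo} = 19.25 − 0.25x_{Kora}.
Similarly x_{Kora} = 17 − 0.25x_{Largo}.
Solving the two reaction functions simultaneously: (1 − (−0.25)(−0.25))x_{Largo} = 19.25 − 0.25·17, so 0.9375x_{Largo} = 15 and x_{Largo} = 16.
Then x_{Kora} = 17 − 0.25·16 = 13.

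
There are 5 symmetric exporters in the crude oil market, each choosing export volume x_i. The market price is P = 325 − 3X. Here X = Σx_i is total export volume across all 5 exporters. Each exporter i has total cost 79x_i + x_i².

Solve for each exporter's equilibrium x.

12.3

A representative exporter's profit is π_i = x_i(325 − 3X) − 79x_i − x_i², with X = x_i + Σ_{j≠i} x_j.
First-order condition: 246 − 8x_i − 3Σ_{j≠i} x_j = 0.
In a symmetric equilibrium every exporter chooses the same x, so Σ_{j≠i} x_j = 4x. The condition becomes 246 − 20x = 0, giving x = 246/20 = 12.3.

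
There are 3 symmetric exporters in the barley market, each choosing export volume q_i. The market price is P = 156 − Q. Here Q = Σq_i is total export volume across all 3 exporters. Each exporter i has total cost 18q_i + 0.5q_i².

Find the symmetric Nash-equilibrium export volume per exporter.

27.6

A representative exporter's profit is π_i = q_i(156 − Q) − 18q_i − 0.5q_i², with Q = q_i + Σ_{j≠i} q_j.
First-order condition: 138 − 3q_i − Σ_{j≠i} q_j = 0.
Imposing symmetry (q_j = q for all j) turns Σ_{j≠i} q_j into 2q, so 138 = 5q and q = 27.6.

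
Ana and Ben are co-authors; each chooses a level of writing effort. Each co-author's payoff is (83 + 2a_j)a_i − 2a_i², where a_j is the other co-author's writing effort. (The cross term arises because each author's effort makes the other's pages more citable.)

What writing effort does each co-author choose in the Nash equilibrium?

Ana's payoff is (83 + 2a_B)a_A − 2a_A².
∂π/∂a_A = 83 + 2a_B − 4a_A = 0, so a_A = 20.75 + 0.5a_B.
The game is symmetric, so in equilibrium a_B = a_A: the reaction function gives 0.5a_A = 20.75, hence a_A = 41.5.

41.5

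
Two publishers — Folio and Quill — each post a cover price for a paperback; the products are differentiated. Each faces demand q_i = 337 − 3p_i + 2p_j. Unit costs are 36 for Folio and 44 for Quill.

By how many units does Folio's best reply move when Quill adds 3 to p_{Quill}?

1

Folio's profit: π = (p_{Folio} − 36)(337 − 3p_{Folio} + 2p_{Quill}).
∂π/∂p_{Folio} = 445 − 6p_{Folio} + 2p_{Quill} = 0 ⇒ p_{Folio} = 445/6 + (1/3)p_{Quill}.
The reaction-function slope is 1/3, so a 3-unit rise in p_{Quill} moves p_{Folio} by 1/3 × 3 = 1. Folio's best response rises — the actions are strategic complements.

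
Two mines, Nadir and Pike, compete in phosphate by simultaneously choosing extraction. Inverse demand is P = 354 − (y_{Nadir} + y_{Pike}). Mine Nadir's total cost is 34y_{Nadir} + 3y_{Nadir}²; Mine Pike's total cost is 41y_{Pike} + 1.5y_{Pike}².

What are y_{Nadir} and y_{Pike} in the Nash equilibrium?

33, 56

Mine Nadir's profit: π = y_{Nadir}(354 − (y_{Nadir} + y_{Pike})) − 34y_{Nadir} − 3y_{Nadir}².
∂π/∂y_{Nadir} = 320 − 8y_{Nadir} − y_{Pike} = 0, so y_{Nadir} = 40 − 0.125y_{Pike}.
For Pike: ∂π/∂y_{Pike} = 313 − 5y_{Pike} − y_{Nadir} = 0 ⇒ y_{Pike} = 62.6 − 0.2y_{Nadir}.
Plugging y_{Pike} into Nadir's best response: y_{Nadir} = 40 − 0.125(62.6 − 0.2y_{Nadir}) ⇒ 0.975y_{Nadir} = 32.175, so y_{Nadir} = 33.
Then y_{Pike} = 62.6 − 0.2·33 = 56.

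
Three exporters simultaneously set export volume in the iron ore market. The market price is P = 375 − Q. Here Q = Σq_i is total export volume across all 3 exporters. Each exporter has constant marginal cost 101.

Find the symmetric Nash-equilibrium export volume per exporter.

68.5

A representative exporter's profit is π_i = q_i(375 − Q) − 101q_i, with Q = q_i + Σ_{j≠i} q_j.
First-order condition: 274 − 2q_i − Σ_{j≠i} q_j = 0.
Imposing symmetry (q_j = q for all j) turns Σ_{j≠i} q_j into 2q, so 274 = 4q and q = 68.5.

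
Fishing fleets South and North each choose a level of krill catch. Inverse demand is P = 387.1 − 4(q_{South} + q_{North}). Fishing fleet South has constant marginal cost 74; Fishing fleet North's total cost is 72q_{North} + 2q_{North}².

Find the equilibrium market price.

198.84

Fishing fleet South's profit: π = q_{South}(387.1 − 4(q_{South} + q_{North})) − 74q_{South}.
∂π/∂q_{South} = 313.1 − 8q_{South} − 4q_{North} = 0, so q_{South} = 39.1375 − 0.5q_{North}.
For North: ∂π/∂q_{North} = 315.1 − 12q_{North} − 4q_{South} = 0 ⇒ q_{North} = 3151/120 − (1/3)q_{South}.
Plugging q_{North} into South's best response: q_{South} = 39.1375 − 0.5(3151/120 − (1/3)q_{South}) ⇒ (5/6)q_{South} = 3121/120, so q_{South} = 31.21.
Then q_{North} = 3151/120 − (1/3)·31.21 = 15.855.
Equilibrium price: P = 387.1 − 4·47.065 = 198.84.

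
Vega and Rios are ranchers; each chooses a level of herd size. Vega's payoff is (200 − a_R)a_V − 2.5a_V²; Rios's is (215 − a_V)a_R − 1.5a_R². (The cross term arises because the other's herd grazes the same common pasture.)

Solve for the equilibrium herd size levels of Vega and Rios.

27.5, 62.5

Expanding Vega's payoff: 200a_V − a_Ra_V − 2.5a_V².
∂π/∂a_V = 200 − a_R − 5a_V = 0, so a_V = 40 − 0.2a_R.
Likewise for Rios: a_R = 215/3 − (1/3)a_V.
Plugging a_R into Vega's best response: a_V = 40 − 0.2(215/3 − (1/3)a_V) ⇒ (14/15)a_V = 77/3, so a_V = 27.5.
Then a_R = 215/3 − (1/3)·27.5 = 62.5.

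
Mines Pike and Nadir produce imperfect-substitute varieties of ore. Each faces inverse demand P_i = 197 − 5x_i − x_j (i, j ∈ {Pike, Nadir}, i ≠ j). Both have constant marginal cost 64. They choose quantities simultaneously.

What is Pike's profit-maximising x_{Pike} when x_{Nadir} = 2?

Mine Pike's profit: π = x_{Pike}(197 − 5x_{Pike} − x_{Nadir}) − 64x_{Pike}.
∂π/∂x_{Pike} = 133 − 10x_{Pike} − x_{Nadir} = 0 ⇒ x_{Pike} = 13.3 − 0.1x_{Nadir}.
At x_{Nadir} = 2: x_{Pike} = 13.3 − 0.1·2 = 13.1.

13.1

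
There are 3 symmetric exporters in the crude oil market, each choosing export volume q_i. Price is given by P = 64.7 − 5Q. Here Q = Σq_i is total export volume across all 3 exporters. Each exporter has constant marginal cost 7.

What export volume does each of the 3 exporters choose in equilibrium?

2.885

A representative exporter's profit is π_i = q_i(64.7 − 5Q) − 7q_i, with Q = q_i + Σ_{j≠i} q_j.
First-order condition: 57.7 − 10q_i − 5Σ_{j≠i} q_j = 0.
In a symmetric equilibrium every exporter chooses the same q, so Σ_{j≠i} q_j = 2q. The condition becomes 57.7 − 20q = 0, giving q = 57.7/20 = 2.885.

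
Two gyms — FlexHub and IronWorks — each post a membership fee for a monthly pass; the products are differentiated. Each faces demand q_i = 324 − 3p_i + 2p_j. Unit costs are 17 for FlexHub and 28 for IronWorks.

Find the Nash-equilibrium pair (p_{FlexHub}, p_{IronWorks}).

95.8125, 99.9375

FlexHub's profit: π = (p_{FlexHub} − 17)(324 − 3p_{FlexHub} + 2p_{IronWorks}).
∂π/∂p_{FlexHub} = 375 − 6p_{FlexHub} + 2p_{IronWorks} = 0 ⇒ p_{FlexHub} = 62.5 + (1/3)p_{IronWorks}.
Similarly p_{IronWorks} = 68 + (1/3)p_{FlexHub}.
Plugging p_{IronWorks} into FlexHub's best response: p_{FlexHub} = 62.5 + (1/3)(68 + (1/3)p_{FlexHub}) ⇒ (8/9)p_{FlexHub} = 511/6, so p_{FlexHub} = 95.8125.
Then p_{IronWorks} = 68 + (1/3)·95.8125 = 99.9375.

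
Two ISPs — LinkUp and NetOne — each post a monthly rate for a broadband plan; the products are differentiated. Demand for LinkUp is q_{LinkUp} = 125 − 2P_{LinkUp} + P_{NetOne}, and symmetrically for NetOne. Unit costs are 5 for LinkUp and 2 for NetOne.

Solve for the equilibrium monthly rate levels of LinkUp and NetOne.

44.6, 43.4

LinkUp's profit: π = (P_{LinkUp} − 5)(125 − 2P_{LinkUp} + P_{NetOne}).
∂π/∂P_{LinkUp} = 135 − 4P_{LinkUp} + P_{NetOne} = 0 ⇒ P_{LinkUp} = 33.75 + 0.25P_{NetOne}.
Similarly P_{NetOne} = 32.25 + 0.25P_{LinkUp}.
Plugging P_{NetOne} into LinkUp's best response: P_{LinkUp} = 33.75 + 0.25(32.25 + 0.25P_{LinkUp}) ⇒ 0.9375P_{LinkUp} = 41.8125, so P_{LinkUp} = 44.6.
Then P_{NetOne} = 32.25 + 0.25·44.6 = 43.4.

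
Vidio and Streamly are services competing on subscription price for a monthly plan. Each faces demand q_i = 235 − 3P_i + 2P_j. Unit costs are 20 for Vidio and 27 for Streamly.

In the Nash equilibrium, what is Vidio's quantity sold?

165.1875

Vidio's profit: π = (P_{Vidio} − 20)(235 − 3P_{Vidio} + 2P_{Streamly}).
∂π/∂P_{Vidio} = 295 − 6P_{Vidio} + 2P_{Streamly} = 0 ⇒ P_{Vidio} = 295/6 + (1/3)P_{Streamly}.
Similarly P_{Streamly} = 158/3 + (1/3)P_{Vidio}.
Substituting the second reaction function into the first: P_{Vidio} = 295/6 + (1/3)(158/3 + (1/3)P_{Vidio}), which gives (8/9)P_{Vidio} = 1201/18 ⇒ P_{Vidio} = 75.0625.
Then P_{Streamly} = 158/3 + (1/3)·75.0625 = 77.6875.
q_{Vidio} = 235 − 3·75.0625 + 2·77.6875 = 165.1875.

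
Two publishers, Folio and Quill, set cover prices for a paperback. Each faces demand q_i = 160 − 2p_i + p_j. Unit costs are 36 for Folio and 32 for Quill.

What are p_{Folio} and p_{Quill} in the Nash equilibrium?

Folio's profit: π = (p_{Folio} − 36)(160 − 2p_{Folio} + p_{Quill}).
∂π/∂p_{Folio} = 232 − 4p_{Folio} + p_{Quill} = 0 ⇒ p_{Folio} = 58 + 0.25p_{Quill}.
Similarly p_{Quill} = 56 + 0.25p_{Folio}.
Substituting the second reaction function into the first: p_{Folio} = 58 + 0.25(56 + 0.25p_{Folio}), which gives 0.9375p_{Folio} = 72 ⇒ p_{Folio} = 76.8.
Then p_{Quill} = 56 + 0.25·76.8 = 75.2.

76.8, 75.2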